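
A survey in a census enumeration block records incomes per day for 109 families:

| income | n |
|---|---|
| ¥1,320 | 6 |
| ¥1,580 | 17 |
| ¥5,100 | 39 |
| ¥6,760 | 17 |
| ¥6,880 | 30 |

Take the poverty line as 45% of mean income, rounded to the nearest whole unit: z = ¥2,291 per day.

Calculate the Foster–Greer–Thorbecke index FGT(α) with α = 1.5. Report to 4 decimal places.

0.0422

Below the line: 6×¥1,320, 17×¥1,580 (q = 23 of N = 109).
Normalized shortfalls: (2291−1320)/2291 = 0.4238 (×6); (2291−1580)/2291 = 0.3103 (×17).
Raised to α = 1.5: 0.27593 (×6); 0.17289 (×17).
Sum = 4.594660; FGT(1.5) = 4.594660 / 109 = 0.0422.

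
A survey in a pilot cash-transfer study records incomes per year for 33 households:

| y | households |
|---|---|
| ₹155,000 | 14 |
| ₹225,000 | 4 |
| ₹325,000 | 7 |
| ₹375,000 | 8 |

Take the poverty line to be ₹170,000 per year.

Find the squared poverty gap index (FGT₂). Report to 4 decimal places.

0.0033

Poor units: 14×₹155,000 (q = 14 of N = 33).
Shortfall ratios: (170000−155000)/170000 = 0.0882 (×14).
Squared: 0.0078 (×14).
Sum = 0.108997; P₂ = 0.108997 / 33 = 0.0033.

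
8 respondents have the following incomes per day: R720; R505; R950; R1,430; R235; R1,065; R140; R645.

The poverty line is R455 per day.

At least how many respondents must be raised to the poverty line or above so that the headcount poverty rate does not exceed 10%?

2

Currently q = 2 of N = 8 are below the line (H = 0.250).
A headcount ratio of at most 10% allows at most ⌊0.10 × 8⌋ = 0 poor respondents.
So at least 2 − 0 = 2 must be lifted.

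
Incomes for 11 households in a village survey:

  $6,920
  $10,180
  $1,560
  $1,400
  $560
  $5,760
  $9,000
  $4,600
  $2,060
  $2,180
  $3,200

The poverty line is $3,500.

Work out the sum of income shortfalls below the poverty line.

$10,040

Poor units: $560, $1,400, $1,560, $2,060, $2,180, $3,200 (q = 6 of N = 11).
Individual gaps: 3500−560 = 2940; 3500−1400 = 2100; 3500−1560 = 1940; 3500−2060 = 1440; 3500−2180 = 1320; 3500−3200 = 300.
Aggregate gap = $10,040.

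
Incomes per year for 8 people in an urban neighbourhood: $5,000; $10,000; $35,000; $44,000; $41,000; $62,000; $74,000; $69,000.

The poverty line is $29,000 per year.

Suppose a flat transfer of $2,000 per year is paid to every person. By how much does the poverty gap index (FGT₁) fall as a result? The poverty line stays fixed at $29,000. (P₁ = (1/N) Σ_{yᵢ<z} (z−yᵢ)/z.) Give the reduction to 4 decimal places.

0.0172

Before: below the line — $5,000, $10,000; poverty gap index (FGT₁) = 0.185345.
After the $2,000 transfer: below the line — $7,000, $12,000; poverty gap index (FGT₁) = 0.168103.
Reduction = 0.185345 − 0.168103 = 0.0172.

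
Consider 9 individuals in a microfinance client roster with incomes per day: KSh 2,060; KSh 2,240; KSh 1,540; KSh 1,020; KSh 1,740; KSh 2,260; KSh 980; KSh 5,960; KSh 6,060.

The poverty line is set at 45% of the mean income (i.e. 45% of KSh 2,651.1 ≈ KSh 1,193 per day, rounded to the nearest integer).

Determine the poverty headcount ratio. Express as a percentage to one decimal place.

22.2%

2 of the 9 individuals have income below KSh 1,193.
H = 2/9 = 22.2%.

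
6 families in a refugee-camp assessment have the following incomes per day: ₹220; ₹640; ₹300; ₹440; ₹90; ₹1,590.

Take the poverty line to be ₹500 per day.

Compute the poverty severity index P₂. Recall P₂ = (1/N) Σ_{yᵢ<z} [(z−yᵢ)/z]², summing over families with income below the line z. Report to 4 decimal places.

0.1934

Below the line: ₹90, ₹220, ₹300, ₹440 (q = 4 of N = 6).
Shortfall ratios: (500−90)/500 = 0.8200; (500−220)/500 = 0.5600; (500−300)/500 = 0.4000; (500−440)/500 = 0.1200.
Squared: 0.6724; 0.3136; 0.1600; 0.0144.
Sum = 1.160400; P₂ = 1.160400 / 6 = 0.1934.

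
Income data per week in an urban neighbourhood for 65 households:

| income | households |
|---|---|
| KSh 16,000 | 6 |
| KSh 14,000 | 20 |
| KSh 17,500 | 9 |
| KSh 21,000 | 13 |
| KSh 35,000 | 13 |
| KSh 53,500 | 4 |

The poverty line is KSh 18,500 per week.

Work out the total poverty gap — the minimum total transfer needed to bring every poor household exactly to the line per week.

KSh 114,000

Poor units: 20×KSh 14,000, 6×KSh 16,000, 9×KSh 17,500 (q = 35 of N = 65).
Individual gaps: 20×(18500−14000) = 90000; 6×(18500−16000) = 15000; 9×(18500−17500) = 9000.
Aggregate gap = KSh 114,000.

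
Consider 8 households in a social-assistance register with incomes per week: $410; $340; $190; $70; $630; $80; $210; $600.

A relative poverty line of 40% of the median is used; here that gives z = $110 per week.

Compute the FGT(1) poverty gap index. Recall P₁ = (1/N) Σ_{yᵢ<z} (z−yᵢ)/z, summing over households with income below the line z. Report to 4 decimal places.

Below the line: $70, $80 (q = 2 of N = 8).
Gap ratios (z−y)/z: (110−70)/110 = 0.3636; (110−80)/110 = 0.2727.
Σ = 0.636364. Dividing by the full population N = 8 gives P₁ = 0.0795.

0.0795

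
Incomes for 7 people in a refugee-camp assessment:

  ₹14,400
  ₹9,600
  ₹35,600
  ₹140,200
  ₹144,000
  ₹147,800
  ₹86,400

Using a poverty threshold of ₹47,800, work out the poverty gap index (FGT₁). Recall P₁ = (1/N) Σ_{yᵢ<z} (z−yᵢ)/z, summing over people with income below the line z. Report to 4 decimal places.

Below z: ₹9,600, ₹14,400, ₹35,600 (q = 3 of N = 7).
Shortfall ratios: (47800−9600)/47800 = 0.7992; (47800−14400)/47800 = 0.6987; (47800−35600)/47800 = 0.2552.
Σ = 1.753138. Dividing by the full population N = 7 gives P₁ = 0.2504.

0.2504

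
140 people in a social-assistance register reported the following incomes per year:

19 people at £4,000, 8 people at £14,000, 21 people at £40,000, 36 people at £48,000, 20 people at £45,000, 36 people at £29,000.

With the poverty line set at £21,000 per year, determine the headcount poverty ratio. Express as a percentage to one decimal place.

27 of the 140 people have income below £21,000.
H = 27/140 = 19.3%.

19.3%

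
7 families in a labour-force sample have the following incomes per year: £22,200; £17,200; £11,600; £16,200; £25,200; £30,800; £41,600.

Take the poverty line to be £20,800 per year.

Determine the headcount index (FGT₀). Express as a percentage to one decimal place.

42.9%

3 of the 7 families have income below £20,800.
H = 3/7 = 42.9%.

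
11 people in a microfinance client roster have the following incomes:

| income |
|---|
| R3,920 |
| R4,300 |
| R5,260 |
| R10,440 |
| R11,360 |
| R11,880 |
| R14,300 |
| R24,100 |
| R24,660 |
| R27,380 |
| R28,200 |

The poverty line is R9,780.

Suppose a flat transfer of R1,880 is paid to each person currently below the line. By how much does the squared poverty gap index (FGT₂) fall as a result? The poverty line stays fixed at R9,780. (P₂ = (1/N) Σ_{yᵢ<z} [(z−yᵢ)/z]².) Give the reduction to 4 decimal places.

Before: below the line — R3,920, R4,300, R5,260; squared poverty gap index (FGT₂) = 0.080599.
After the R1,880 transfer: below the line — R5,800, R6,180, R7,140; squared poverty gap index (FGT₂) = 0.033998.
Reduction = 0.080599 − 0.033998 = 0.0466.

0.0466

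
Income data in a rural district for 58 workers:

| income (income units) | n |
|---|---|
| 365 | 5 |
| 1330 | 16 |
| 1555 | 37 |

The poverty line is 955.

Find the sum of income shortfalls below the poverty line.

2950

Below the line: 5×365 (q = 5 of N = 58).
Individual gaps: 5×(955−365) = 2950.
Aggregate gap = 2950.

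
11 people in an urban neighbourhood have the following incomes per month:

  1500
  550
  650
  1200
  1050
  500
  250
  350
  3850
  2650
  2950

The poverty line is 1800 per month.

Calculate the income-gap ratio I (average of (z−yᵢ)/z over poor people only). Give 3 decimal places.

Incomes under z: 250, 350, 500, 550, 650, 1050, 1200, 1500 (q = 8 of N = 11).
Shortfall ratios (z−y)/z: 0.8611, 0.8056, 0.7222, 0.6944, 0.6389, 0.4167, 0.3333, 0.1667; sum = 4.638889.
I averages over the q = 8 poor units only: 4.638889 / 8 = 0.580.

0.580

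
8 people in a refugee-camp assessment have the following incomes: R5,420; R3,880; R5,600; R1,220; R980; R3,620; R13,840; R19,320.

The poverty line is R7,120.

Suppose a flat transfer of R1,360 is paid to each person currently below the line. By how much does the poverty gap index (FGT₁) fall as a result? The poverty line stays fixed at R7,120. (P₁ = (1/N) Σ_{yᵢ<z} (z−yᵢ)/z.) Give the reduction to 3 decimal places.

Before: below the line — R980, R1,220, R3,620, R3,880, R5,420, R5,600; poverty gap index (FGT₁) = 0.38624.
After the R1,360 transfer: below the line — R2,340, R2,580, R4,980, R5,240, R6,780, R6,960; poverty gap index (FGT₁) = 0.24298.
Reduction = 0.38624 − 0.24298 = 0.143.

0.143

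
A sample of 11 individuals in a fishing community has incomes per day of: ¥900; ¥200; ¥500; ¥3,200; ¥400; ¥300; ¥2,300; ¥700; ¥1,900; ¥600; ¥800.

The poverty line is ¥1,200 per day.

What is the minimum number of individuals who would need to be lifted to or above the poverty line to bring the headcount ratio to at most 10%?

7

8 of the 11 individuals are poor, so H = 8/11 = 0.727.
A headcount ratio of at most 10% allows at most ⌊0.10 × 11⌋ = 1 poor individuals.
So at least 8 − 1 = 7 must be lifted.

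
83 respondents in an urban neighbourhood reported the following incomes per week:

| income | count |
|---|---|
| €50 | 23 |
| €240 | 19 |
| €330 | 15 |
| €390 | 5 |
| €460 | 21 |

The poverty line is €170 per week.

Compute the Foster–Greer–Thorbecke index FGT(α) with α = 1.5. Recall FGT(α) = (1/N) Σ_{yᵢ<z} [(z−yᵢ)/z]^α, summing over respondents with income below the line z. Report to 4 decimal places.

0.1643

Incomes under z: 23×€50 (q = 23 of N = 83).
Relative gaps: (170−50)/170 = 0.7059 (×23).
Raised to α = 1.5: 0.59306 (×23).
Sum = 13.640375; FGT(1.5) = 13.640375 / 83 = 0.1643.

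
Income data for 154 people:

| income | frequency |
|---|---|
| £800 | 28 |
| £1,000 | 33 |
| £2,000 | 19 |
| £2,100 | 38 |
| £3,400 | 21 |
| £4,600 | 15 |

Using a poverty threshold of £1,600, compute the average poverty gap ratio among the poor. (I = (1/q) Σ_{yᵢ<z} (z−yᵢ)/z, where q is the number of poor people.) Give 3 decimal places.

0.432

Below the line: 28×£800, 33×£1,000 (q = 61 of N = 154).
Shortfall ratios (z−y)/z: 0.5000 (×28), 0.3750 (×33); sum = 26.375000.
The income-gap ratio divides by q (the poor only): 26.375000 / 61 = 0.432.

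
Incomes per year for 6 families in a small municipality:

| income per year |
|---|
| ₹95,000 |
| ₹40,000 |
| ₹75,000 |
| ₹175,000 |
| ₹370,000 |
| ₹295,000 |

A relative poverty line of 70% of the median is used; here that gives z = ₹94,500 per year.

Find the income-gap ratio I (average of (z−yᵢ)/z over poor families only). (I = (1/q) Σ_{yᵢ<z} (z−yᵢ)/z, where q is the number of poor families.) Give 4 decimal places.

0.3915

Poor units: ₹40,000, ₹75,000 (q = 2 of N = 6).
Shortfall ratios (z−y)/z: 0.5767, 0.2063; sum = 0.783069.
The income-gap ratio divides by q (the poor only): 0.783069 / 2 = 0.3915.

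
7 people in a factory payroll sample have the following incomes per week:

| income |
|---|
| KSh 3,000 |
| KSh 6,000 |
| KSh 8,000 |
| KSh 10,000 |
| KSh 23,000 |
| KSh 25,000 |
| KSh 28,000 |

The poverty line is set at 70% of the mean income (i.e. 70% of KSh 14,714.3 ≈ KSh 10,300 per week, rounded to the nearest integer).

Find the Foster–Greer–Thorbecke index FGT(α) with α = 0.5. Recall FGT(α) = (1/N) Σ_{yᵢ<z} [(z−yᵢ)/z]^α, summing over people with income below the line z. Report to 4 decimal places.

Incomes under z: KSh 3,000, KSh 6,000, KSh 8,000, KSh 10,000 (q = 4 of N = 7).
Normalized shortfalls: (10300−3000)/10300 = 0.7087; (10300−6000)/10300 = 0.4175; (10300−8000)/10300 = 0.2233; (10300−10000)/10300 = 0.0291.
Raised to α = 0.5: 0.84187; 0.64612; 0.47255; 0.17066.
Sum = 2.131201; FGT(0.5) = 2.131201 / 7 = 0.3045.

0.3045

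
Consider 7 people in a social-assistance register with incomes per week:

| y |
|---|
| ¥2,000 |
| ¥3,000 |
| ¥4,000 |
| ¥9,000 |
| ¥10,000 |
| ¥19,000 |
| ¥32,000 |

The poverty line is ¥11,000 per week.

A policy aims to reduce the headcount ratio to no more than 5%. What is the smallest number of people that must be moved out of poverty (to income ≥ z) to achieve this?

5 of the 7 people are poor, so H = 5/7 = 0.714.
A headcount ratio of at most 5% allows at most ⌊0.05 × 7⌋ = 0 poor people.
So at least 5 − 0 = 5 must be lifted.

5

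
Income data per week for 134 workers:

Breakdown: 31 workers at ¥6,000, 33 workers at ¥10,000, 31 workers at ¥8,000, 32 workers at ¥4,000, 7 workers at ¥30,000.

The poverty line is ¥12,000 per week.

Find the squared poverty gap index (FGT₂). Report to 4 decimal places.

0.1965

Below z: 32×¥4,000, 31×¥6,000, 31×¥8,000, 33×¥10,000 (q = 127 of N = 134).
Shortfall ratios: (12000−4000)/12000 = 0.6667 (×32); (12000−6000)/12000 = 0.5000 (×31); (12000−8000)/12000 = 0.3333 (×31); (12000−10000)/12000 = 0.1667 (×33).
Squared: 0.4444 (×32); 0.2500 (×31); 0.1111 (×31); 0.0278 (×33).
Sum = 26.333333; P₂ = 26.333333 / 134 = 0.1965.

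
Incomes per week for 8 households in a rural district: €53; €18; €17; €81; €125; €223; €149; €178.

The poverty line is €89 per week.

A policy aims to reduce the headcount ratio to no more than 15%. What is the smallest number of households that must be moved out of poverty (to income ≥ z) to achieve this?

4 of the 8 households are poor, so H = 4/8 = 0.500.
A headcount ratio of at most 15% allows at most ⌊0.15 × 8⌋ = 1 poor households.
So at least 4 − 1 = 3 must be lifted.

3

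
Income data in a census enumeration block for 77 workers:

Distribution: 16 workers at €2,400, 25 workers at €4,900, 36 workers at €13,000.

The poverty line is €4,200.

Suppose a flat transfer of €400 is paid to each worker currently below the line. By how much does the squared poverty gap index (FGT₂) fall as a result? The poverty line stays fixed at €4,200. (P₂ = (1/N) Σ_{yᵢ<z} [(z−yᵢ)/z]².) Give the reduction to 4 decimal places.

Before: below the line — 16×€2,400; squared poverty gap index (FGT₂) = 0.038166.
After the €400 transfer: below the line — 16×€2,800; squared poverty gap index (FGT₂) = 0.023088.
Reduction = 0.038166 − 0.023088 = 0.0151.

0.0151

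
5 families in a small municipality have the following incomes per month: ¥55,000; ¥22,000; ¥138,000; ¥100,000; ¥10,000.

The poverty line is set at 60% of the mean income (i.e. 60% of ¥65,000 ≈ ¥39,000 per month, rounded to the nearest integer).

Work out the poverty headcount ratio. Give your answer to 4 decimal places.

0.4000

2 of the 5 families have income below ¥39,000.
H = 2/5 = 0.4000.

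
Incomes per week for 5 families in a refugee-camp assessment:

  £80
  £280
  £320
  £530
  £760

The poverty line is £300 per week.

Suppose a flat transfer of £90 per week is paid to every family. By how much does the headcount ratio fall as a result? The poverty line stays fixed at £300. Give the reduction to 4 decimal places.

0.2000

Before: below the line — £80, £280; headcount ratio = 0.400000.
After the £90 transfer: below the line — £170; headcount ratio = 0.200000.
Reduction = 0.400000 − 0.200000 = 0.2000.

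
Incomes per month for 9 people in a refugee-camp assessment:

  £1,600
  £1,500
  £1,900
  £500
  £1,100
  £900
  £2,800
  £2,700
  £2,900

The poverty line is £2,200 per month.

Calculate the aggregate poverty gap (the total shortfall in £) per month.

Poor units: £500, £900, £1,100, £1,500, £1,600, £1,900 (q = 6 of N = 9).
Individual gaps: 2200−500 = 1700; 2200−900 = 1300; 2200−1100 = 1100; 2200−1500 = 700; 2200−1600 = 600; 2200−1900 = 300.
Aggregate gap = £5,700.

£5,700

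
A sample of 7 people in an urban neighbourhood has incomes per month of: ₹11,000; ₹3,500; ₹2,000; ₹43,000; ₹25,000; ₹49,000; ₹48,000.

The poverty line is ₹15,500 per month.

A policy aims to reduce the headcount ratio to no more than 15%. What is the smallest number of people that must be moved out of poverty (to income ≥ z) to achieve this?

3 of the 7 people are poor, so H = 3/7 = 0.429.
A headcount ratio of at most 15% allows at most ⌊0.15 × 7⌋ = 1 poor people.
So at least 3 − 1 = 2 must be lifted.

2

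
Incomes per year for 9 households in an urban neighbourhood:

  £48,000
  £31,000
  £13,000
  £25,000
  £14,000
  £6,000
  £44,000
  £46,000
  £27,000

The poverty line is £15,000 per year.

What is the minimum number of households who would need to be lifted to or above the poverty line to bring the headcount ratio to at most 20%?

2

3 of the 9 households are poor, so H = 3/9 = 0.333.
A headcount ratio of at most 20% allows at most ⌊0.20 × 9⌋ = 1 poor households.
So at least 3 − 1 = 2 must be lifted.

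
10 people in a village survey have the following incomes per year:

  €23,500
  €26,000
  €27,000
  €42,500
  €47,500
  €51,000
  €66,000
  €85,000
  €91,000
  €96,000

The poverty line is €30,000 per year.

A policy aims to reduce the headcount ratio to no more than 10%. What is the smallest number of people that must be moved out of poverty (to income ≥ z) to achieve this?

3 of the 10 people are poor, so H = 3/10 = 0.300.
A headcount ratio of at most 10% allows at most ⌊0.10 × 10⌋ = 1 poor people.
So at least 3 − 1 = 2 must be lifted.

2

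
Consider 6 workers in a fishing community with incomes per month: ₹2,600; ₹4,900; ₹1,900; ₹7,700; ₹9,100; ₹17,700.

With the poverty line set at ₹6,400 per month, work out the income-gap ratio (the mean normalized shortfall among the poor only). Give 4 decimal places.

Incomes under z: ₹1,900, ₹2,600, ₹4,900 (q = 3 of N = 6).
Relative gaps: 0.7031, 0.5938, 0.2344; sum = 1.531250.
The income-gap ratio divides by q (the poor only): 1.531250 / 3 = 0.5104.

0.5104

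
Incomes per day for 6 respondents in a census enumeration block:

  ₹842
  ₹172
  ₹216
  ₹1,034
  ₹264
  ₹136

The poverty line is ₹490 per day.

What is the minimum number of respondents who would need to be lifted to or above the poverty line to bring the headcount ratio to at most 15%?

Currently q = 4 of N = 6 are below the line (H = 0.667).
A headcount ratio of at most 15% allows at most ⌊0.15 × 6⌋ = 0 poor respondents.
So at least 4 − 0 = 4 must be lifted.

4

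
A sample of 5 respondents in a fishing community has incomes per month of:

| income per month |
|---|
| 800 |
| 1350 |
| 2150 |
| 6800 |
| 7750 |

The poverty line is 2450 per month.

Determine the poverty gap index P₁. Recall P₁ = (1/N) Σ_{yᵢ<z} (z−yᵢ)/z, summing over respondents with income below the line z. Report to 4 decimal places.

Below z: 800, 1350, 2150 (q = 3 of N = 5).
Normalized shortfalls: (2450−800)/2450 = 0.6735; (2450−1350)/2450 = 0.4490; (2450−2150)/2450 = 0.1224.
Sum of shortfalls = 1.244898; P₁ averages over all N: 1.244898 / 5 = 0.2490.

0.2490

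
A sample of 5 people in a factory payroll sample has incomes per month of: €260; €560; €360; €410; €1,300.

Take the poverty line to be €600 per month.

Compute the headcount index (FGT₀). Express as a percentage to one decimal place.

80.0%

4 of the 5 people have income below €600.
H = 4/5 = 80.0%.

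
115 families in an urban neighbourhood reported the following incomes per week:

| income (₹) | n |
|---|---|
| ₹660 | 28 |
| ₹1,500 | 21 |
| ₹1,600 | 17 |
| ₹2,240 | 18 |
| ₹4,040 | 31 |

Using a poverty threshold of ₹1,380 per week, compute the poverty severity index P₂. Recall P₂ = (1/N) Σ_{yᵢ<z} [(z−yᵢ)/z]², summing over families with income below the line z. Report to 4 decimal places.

Below the line: 28×₹660 (q = 28 of N = 115).
Gap ratios (z−y)/z: (1380−660)/1380 = 0.5217 (×28).
Squared: 0.2722 (×28).
Sum = 7.621928; P₂ = 7.621928 / 115 = 0.0663.

0.0663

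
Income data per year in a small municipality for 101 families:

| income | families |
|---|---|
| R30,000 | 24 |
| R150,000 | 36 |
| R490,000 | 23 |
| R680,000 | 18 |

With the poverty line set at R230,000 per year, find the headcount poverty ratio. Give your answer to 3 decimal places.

60 of the 101 families have income below R230,000.
H = 60/101 = 0.594.

0.594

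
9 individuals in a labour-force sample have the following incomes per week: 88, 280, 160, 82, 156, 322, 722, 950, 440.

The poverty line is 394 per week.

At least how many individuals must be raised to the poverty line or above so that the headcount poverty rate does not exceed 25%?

4

6 of the 9 individuals are poor, so H = 6/9 = 0.667.
A headcount ratio of at most 25% allows at most ⌊0.25 × 9⌋ = 2 poor individuals.
So at least 6 − 2 = 4 must be lifted.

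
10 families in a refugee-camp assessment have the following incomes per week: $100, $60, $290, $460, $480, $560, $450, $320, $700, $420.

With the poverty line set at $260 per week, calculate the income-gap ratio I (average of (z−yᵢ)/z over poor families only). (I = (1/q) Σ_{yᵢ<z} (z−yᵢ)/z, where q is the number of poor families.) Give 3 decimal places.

0.692

Incomes under z: $60, $100 (q = 2 of N = 10).
Relative gaps: 0.7692, 0.6154; sum = 1.384615.
I averages over the q = 2 poor units only: 1.384615 / 2 = 0.692.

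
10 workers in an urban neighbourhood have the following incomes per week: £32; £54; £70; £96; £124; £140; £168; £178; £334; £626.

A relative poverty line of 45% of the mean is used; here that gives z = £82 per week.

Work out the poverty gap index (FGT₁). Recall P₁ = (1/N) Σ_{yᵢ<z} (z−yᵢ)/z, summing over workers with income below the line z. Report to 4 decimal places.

Poor units: £32, £54, £70 (q = 3 of N = 10).
Gap ratios (z−y)/z: (82−32)/82 = 0.6098; (82−54)/82 = 0.3415; (82−70)/82 = 0.1463.
Σ = 1.097561. Dividing by the full population N = 10 gives P₁ = 0.1098.

0.1098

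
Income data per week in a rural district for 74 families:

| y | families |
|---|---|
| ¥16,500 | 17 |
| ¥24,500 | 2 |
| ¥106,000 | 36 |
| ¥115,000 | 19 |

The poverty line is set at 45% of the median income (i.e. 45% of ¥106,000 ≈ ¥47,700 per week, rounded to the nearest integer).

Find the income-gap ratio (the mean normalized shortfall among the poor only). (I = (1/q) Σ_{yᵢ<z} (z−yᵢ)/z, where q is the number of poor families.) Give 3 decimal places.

0.636

Below the line: 17×¥16,500, 2×¥24,500 (q = 19 of N = 74).
Shortfall ratios (z−y)/z: 0.6541 (×17), 0.4864 (×2); sum = 12.092243.
I averages over the q = 19 poor units only: 12.092243 / 19 = 0.636.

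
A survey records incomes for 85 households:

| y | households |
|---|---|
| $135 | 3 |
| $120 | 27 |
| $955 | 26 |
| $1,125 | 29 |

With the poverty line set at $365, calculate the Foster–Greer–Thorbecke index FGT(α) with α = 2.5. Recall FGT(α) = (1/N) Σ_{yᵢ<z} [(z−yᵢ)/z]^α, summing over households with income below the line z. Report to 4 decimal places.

Incomes under z: 27×$120, 3×$135 (q = 30 of N = 85).
Relative gaps: (365−120)/365 = 0.6712 (×27); (365−135)/365 = 0.6301 (×3).
Raised to α = 2.5: 0.36913 (×27); 0.31520 (×3).
Sum = 10.912198; FGT(2.5) = 10.912198 / 85 = 0.1284.

0.1284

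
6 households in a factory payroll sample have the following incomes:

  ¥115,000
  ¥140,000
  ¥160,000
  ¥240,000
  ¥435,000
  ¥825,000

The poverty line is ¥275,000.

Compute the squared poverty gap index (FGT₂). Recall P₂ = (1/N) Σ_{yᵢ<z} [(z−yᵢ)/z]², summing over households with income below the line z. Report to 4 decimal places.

Below the line: ¥115,000, ¥140,000, ¥160,000, ¥240,000 (q = 4 of N = 6).
Gap ratios (z−y)/z: (275000−115000)/275000 = 0.5818; (275000−140000)/275000 = 0.4909; (275000−160000)/275000 = 0.4182; (275000−240000)/275000 = 0.1273.
Squared: 0.3385; 0.2410; 0.1749; 0.0162.
Sum = 0.770579; P₂ = 0.770579 / 6 = 0.1284.

0.1284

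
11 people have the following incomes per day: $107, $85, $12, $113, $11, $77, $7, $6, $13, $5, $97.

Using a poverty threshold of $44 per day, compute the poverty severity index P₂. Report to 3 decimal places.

0.348

Poor units: $5, $6, $7, $11, $12, $13 (q = 6 of N = 11).
Shortfall ratios: (44−5)/44 = 0.8864; (44−6)/44 = 0.8636; (44−7)/44 = 0.8409; (44−11)/44 = 0.7500; (44−12)/44 = 0.7273; (44−13)/44 = 0.7045.
Squared: 0.7856; 0.7459; 0.7071; 0.5625; 0.5289; 0.4964.
Sum = 3.826446; P₂ = 3.826446 / 11 = 0.348.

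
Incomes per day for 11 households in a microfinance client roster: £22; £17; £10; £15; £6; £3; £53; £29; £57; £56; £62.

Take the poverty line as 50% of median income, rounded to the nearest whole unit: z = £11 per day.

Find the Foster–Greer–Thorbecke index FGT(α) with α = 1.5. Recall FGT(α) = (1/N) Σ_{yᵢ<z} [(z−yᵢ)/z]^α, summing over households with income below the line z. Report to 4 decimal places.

0.0867

Below z: £3, £6, £10 (q = 3 of N = 11).
Gap ratios (z−y)/z: (11−3)/11 = 0.7273; (11−6)/11 = 0.4545; (11−10)/11 = 0.0909.
Raised to α = 1.5: 0.62022; 0.30645; 0.02741.
Sum = 0.954085; FGT(1.5) = 0.954085 / 11 = 0.0867.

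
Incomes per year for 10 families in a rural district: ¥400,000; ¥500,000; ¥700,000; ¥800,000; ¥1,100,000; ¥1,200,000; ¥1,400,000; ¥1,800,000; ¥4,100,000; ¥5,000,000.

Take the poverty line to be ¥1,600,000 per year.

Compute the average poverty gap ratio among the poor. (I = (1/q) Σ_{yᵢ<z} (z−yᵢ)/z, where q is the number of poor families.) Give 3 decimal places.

0.455

Incomes under z: ¥400,000, ¥500,000, ¥700,000, ¥800,000, ¥1,100,000, ¥1,200,000, ¥1,400,000 (q = 7 of N = 10).
Relative gaps: 0.7500, 0.6875, 0.5625, 0.5000, 0.3125, 0.2500, 0.1250; sum = 3.187500.
I averages over the q = 7 poor units only: 3.187500 / 7 = 0.455.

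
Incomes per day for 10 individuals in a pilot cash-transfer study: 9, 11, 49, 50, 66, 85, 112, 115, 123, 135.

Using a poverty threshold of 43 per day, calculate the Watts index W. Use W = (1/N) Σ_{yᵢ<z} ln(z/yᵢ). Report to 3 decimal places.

Poor units: 9, 11 (q = 2 of N = 10).
Log gaps: ln(43/9) = 1.5640; ln(43/11) = 1.3633.
W = 2.927280 / 10 = 0.293.

0.293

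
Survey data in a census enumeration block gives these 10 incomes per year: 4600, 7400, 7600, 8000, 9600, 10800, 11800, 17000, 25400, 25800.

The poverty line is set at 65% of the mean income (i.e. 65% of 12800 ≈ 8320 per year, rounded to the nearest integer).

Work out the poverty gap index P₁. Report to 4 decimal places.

Below the line: 4600, 7400, 7600, 8000 (q = 4 of N = 10).
Shortfall ratios: (8320−4600)/8320 = 0.4471; (8320−7400)/8320 = 0.1106; (8320−7600)/8320 = 0.0865; (8320−8000)/8320 = 0.0385.
Σ = 0.682692. Dividing by the full population N = 10 gives P₁ = 0.0683.

0.0683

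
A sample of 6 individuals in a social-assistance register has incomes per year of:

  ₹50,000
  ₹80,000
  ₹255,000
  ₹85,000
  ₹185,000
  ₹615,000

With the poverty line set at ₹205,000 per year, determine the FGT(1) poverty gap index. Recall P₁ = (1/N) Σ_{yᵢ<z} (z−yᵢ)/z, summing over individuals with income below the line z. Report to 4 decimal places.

Below z: ₹50,000, ₹80,000, ₹85,000, ₹185,000 (q = 4 of N = 6).
Gap ratios (z−y)/z: (205000−50000)/205000 = 0.7561; (205000−80000)/205000 = 0.6098; (205000−85000)/205000 = 0.5854; (205000−185000)/205000 = 0.0976.
Sum of shortfalls = 2.048780; P₁ averages over all N: 2.048780 / 6 = 0.3415.

0.3415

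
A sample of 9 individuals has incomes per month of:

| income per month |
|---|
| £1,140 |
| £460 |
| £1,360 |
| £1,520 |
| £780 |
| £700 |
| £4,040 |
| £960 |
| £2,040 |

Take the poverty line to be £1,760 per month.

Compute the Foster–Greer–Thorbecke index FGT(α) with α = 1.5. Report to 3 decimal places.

Incomes under z: £460, £700, £780, £960, £1,140, £1,360, £1,520 (q = 7 of N = 9).
Relative gaps: (1760−460)/1760 = 0.7386; (1760−700)/1760 = 0.6023; (1760−780)/1760 = 0.5568; (1760−960)/1760 = 0.4545; (1760−1140)/1760 = 0.3523; (1760−1360)/1760 = 0.2273; (1760−1520)/1760 = 0.1364.
Raised to α = 1.5: 0.63481; 0.46740; 0.41550; 0.30645; 0.20908; 0.10835; 0.05036.
Sum = 2.191955; FGT(1.5) = 2.191955 / 9 = 0.244.

0.244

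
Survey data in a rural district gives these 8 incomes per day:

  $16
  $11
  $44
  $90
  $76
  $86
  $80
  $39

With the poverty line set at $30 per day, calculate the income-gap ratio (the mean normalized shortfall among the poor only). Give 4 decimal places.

Below the line: $11, $16 (q = 2 of N = 8).
Shortfall ratios (z−y)/z: 0.6333, 0.4667; sum = 1.100000.
I averages over the q = 2 poor units only: 1.100000 / 2 = 0.5500.

0.5500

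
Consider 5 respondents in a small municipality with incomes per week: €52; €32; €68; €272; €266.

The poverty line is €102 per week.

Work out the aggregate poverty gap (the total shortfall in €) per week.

Below z: €32, €52, €68 (q = 3 of N = 5).
Individual gaps: 102−32 = 70; 102−52 = 50; 102−68 = 34.
Aggregate gap = €154.

€154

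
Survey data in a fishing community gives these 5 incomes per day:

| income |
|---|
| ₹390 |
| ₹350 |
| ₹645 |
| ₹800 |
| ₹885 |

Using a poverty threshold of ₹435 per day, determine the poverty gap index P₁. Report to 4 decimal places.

0.0598

Poor units: ₹350, ₹390 (q = 2 of N = 5).
Gap ratios (z−y)/z: (435−350)/435 = 0.1954; (435−390)/435 = 0.1034.
Σ = 0.298851. Dividing by the full population N = 5 gives P₁ = 0.0598.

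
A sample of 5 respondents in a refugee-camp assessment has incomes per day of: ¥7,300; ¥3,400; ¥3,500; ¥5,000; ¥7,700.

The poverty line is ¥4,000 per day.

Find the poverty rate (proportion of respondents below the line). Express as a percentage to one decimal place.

40.0%

2 of the 5 respondents have income below ¥4,000.
H = 2/5 = 40.0%.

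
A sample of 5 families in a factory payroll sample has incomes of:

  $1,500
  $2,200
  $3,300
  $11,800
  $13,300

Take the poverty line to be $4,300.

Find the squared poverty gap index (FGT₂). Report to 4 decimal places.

0.1433

Incomes under z: $1,500, $2,200, $3,300 (q = 3 of N = 5).
Gap ratios (z−y)/z: (4300−1500)/4300 = 0.6512; (4300−2200)/4300 = 0.4884; (4300−3300)/4300 = 0.2326.
Squared: 0.4240; 0.2385; 0.0541.
Sum = 0.716604; P₂ = 0.716604 / 5 = 0.1433.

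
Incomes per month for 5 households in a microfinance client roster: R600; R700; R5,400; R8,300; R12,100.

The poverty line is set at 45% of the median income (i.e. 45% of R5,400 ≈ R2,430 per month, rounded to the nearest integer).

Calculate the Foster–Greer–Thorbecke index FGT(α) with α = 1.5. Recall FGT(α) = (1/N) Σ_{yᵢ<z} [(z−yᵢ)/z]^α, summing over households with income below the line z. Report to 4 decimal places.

0.2508

Below the line: R600, R700 (q = 2 of N = 5).
Relative gaps: (2430−600)/2430 = 0.7531; (2430−700)/2430 = 0.7119.
Raised to α = 1.5: 0.65353; 0.60070.
Sum = 1.254235; FGT(1.5) = 1.254235 / 5 = 0.2508.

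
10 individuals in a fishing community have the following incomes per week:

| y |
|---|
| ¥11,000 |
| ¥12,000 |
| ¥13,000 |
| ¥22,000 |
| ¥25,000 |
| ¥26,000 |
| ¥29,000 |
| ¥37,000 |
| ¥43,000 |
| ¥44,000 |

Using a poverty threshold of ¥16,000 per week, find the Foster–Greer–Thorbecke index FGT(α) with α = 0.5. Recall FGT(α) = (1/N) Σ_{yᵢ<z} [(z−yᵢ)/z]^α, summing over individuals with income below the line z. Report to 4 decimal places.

0.1492

Below z: ¥11,000, ¥12,000, ¥13,000 (q = 3 of N = 10).
Normalized shortfalls: (16000−11000)/16000 = 0.3125; (16000−12000)/16000 = 0.2500; (16000−13000)/16000 = 0.1875.
Raised to α = 0.5: 0.55902; 0.50000; 0.43301.
Sum = 1.492030; FGT(0.5) = 1.492030 / 10 = 0.1492.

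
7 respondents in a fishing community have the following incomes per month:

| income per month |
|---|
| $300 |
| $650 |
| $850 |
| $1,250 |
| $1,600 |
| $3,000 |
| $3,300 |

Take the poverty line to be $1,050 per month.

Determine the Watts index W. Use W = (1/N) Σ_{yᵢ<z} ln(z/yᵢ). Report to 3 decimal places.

Below z: $300, $650, $850 (q = 3 of N = 7).
Log gaps: ln(1050/300) = 1.2528; ln(1050/650) = 0.4796; ln(1050/850) = 0.2113.
W = 1.943645 / 7 = 0.278.

0.278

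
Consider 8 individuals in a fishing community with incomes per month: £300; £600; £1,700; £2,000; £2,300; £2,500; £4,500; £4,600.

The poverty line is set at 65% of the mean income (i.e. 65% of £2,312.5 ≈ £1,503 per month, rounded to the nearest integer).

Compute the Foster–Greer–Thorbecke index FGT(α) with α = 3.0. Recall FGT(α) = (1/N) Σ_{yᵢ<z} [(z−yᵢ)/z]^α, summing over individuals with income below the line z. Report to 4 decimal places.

Poor units: £300, £600 (q = 2 of N = 8).
Shortfall ratios: (1503−300)/1503 = 0.8004; (1503−600)/1503 = 0.6008.
Raised to α = 3.0: 0.51277; 0.21686.
Sum = 0.729630; FGT(3.0) = 0.729630 / 8 = 0.0912.

0.0912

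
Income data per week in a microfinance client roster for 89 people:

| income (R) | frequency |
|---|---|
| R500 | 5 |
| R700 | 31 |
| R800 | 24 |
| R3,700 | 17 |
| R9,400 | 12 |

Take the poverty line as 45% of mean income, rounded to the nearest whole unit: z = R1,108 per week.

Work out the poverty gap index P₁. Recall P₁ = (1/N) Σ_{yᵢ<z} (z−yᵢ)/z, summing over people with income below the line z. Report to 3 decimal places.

Poor units: 5×R500, 31×R700, 24×R800 (q = 60 of N = 89).
Shortfall ratios: (1108−500)/1108 = 0.5487 (×5); (1108−700)/1108 = 0.3682 (×31); (1108−800)/1108 = 0.2780 (×24).
Σ = 20.830325. Dividing by the full population N = 89 gives P₁ = 0.234.

0.234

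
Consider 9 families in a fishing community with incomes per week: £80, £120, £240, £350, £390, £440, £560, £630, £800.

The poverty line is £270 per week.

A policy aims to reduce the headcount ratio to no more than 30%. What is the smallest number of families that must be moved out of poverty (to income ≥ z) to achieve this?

1

3 of the 9 families are poor, so H = 3/9 = 0.333.
A headcount ratio of at most 30% allows at most ⌊0.30 × 9⌋ = 2 poor families.
So at least 3 − 2 = 1 must be lifted.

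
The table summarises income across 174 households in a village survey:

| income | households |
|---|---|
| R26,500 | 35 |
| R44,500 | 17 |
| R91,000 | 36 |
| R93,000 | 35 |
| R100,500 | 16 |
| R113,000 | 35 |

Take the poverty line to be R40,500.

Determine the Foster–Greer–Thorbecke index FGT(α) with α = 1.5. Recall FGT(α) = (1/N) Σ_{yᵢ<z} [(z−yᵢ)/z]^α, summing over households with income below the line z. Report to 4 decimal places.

Below the line: 35×R26,500 (q = 35 of N = 174).
Relative gaps: (40500−26500)/40500 = 0.3457 (×35).
Raised to α = 1.5: 0.20324 (×35).
Sum = 7.113405; FGT(1.5) = 7.113405 / 174 = 0.0409.

0.0409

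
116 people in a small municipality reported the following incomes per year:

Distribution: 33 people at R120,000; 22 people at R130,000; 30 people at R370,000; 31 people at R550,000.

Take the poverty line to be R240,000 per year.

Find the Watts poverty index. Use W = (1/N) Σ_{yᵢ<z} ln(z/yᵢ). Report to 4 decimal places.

0.3135

Incomes under z: 33×R120,000, 22×R130,000 (q = 55 of N = 116).
Log gaps: ln(240000/120000) = 0.6931 (×33); ln(240000/130000) = 0.6131 (×22).
W = 36.362155 / 116 = 0.3135.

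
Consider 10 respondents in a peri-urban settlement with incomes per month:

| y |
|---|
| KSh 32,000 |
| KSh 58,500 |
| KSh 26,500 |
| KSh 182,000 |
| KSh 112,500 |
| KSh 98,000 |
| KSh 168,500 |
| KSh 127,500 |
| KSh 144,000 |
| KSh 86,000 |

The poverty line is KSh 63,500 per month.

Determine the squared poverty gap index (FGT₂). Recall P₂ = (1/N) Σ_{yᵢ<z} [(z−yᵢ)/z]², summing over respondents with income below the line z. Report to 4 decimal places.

0.0592

Poor units: KSh 26,500, KSh 32,000, KSh 58,500 (q = 3 of N = 10).
Gap ratios (z−y)/z: (63500−26500)/63500 = 0.5827; (63500−32000)/63500 = 0.4961; (63500−58500)/63500 = 0.0787.
Squared: 0.3395; 0.2461; 0.0062.
Sum = 0.591791; P₂ = 0.591791 / 10 = 0.0592.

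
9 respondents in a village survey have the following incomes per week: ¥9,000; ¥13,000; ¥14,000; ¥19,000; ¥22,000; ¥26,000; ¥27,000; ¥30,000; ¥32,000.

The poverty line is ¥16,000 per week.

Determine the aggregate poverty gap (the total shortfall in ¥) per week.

¥12,000

Below z: ¥9,000, ¥13,000, ¥14,000 (q = 3 of N = 9).
Individual gaps: 16000−9000 = 7000; 16000−13000 = 3000; 16000−14000 = 2000.
Aggregate gap = ¥12,000.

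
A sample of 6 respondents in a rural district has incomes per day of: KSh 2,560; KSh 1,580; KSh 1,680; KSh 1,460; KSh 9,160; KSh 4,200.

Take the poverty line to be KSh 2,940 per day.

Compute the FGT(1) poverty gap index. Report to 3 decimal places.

0.254

Poor units: KSh 1,460, KSh 1,580, KSh 1,680, KSh 2,560 (q = 4 of N = 6).
Relative gaps: (2940−1460)/2940 = 0.5034; (2940−1580)/2940 = 0.4626; (2940−1680)/2940 = 0.4286; (2940−2560)/2940 = 0.1293.
Sum of shortfalls = 1.523810; P₁ averages over all N: 1.523810 / 6 = 0.254.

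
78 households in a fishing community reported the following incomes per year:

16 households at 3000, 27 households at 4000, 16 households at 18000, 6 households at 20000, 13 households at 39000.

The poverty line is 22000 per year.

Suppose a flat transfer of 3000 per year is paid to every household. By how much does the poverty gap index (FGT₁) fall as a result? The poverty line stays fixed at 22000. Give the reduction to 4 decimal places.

Before: below the line — 16×3000, 27×4000, 16×18000, 6×20000; poverty gap index (FGT₁) = 0.504662.
After the 3000 transfer: below the line — 16×6000, 27×7000, 16×21000; poverty gap index (FGT₁) = 0.394522.
Reduction = 0.504662 − 0.394522 = 0.1101.

0.1101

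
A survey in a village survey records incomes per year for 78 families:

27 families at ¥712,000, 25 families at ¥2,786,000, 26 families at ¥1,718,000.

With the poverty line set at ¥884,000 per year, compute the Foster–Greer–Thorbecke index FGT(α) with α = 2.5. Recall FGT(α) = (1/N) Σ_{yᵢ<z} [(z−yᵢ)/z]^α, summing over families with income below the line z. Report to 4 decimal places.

Below the line: 27×¥712,000 (q = 27 of N = 78).
Gap ratios (z−y)/z: (884000−712000)/884000 = 0.1946 (×27).
Raised to α = 2.5: 0.01670 (×27).
Sum = 0.450873; FGT(2.5) = 0.450873 / 78 = 0.0058.

0.0058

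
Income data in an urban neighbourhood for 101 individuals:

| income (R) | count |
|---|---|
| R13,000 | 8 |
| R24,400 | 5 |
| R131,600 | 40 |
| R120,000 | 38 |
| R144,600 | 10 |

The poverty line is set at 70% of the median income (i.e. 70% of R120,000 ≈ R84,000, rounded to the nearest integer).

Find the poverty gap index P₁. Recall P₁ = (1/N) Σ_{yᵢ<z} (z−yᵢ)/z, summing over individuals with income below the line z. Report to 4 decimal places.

0.1021

Incomes under z: 8×R13,000, 5×R24,400 (q = 13 of N = 101).
Relative gaps: (84000−13000)/84000 = 0.8452 (×8); (84000−24400)/84000 = 0.7095 (×5).
Sum of shortfalls = 10.309524; P₁ averages over all N: 10.309524 / 101 = 0.1021.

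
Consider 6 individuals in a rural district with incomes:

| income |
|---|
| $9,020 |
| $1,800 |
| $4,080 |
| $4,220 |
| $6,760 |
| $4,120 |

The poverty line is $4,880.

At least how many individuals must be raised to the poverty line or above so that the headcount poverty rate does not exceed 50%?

4 of the 6 individuals are poor, so H = 4/6 = 0.667.
A headcount ratio of at most 50% allows at most ⌊0.50 × 6⌋ = 3 poor individuals.
So at least 4 − 3 = 1 must be lifted.

1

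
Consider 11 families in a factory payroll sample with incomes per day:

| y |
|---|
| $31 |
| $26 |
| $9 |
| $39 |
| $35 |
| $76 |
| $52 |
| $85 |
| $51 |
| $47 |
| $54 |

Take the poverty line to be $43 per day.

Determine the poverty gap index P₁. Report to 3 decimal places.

Incomes under z: $9, $26, $31, $35, $39 (q = 5 of N = 11).
Normalized shortfalls: (43−9)/43 = 0.7907; (43−26)/43 = 0.3953; (43−31)/43 = 0.2791; (43−35)/43 = 0.1860; (43−39)/43 = 0.0930.
Σ = 1.744186. Dividing by the full population N = 11 gives P₁ = 0.159.

0.159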